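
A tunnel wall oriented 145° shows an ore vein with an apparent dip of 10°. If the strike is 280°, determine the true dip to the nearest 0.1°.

14.0°

β = acute angle between strike 280° and section 145° = 45°.
tan δ = tan α / sin β = tan 10° / sin 45° = 0.1763 / 0.7071 = 0.2494
true dip = arctan 0.2494 = 14.00°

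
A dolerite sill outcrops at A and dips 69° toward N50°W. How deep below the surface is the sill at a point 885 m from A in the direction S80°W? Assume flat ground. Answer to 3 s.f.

The hole lies 50° from the dip direction, so the down-dip offset is 885 × cos 50° = 568.87 m.
Depth = down-dip offset × tan(dip) = 568.87 × tan 69° = 568.87 × 2.6051
Depth = 1481.95 m

1480 m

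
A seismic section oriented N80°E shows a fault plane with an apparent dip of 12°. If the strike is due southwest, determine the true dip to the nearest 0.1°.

20.3°

β = acute angle between strike due southwest and section N80°E = 35°.
tan(true dip) = tan 12° / sin 35° = 0.3706
true dip = arctan 0.3706 = 20.33°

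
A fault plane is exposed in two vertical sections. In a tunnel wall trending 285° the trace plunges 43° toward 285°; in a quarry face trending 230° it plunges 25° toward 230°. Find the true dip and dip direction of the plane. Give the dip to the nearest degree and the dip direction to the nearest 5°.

true dip 43°, dip direction 290°

Represent each trace as a vector plunging at its apparent dip toward its trend (east-north-up frame): v₁ = (-0.706, 0.189, -0.682), v₂ = (-0.694, -0.583, -0.423).
Cross product v₁ × v₂ gives the pole to the plane: n ∝ (-0.477, 0.175, 0.543).
True dip = arccos(n_z / |n|) = arccos(0.7300) = 43.1°.
Dip direction = atan2(-0.477, 0.175) = 290° (azimuth of n's horizontal projection).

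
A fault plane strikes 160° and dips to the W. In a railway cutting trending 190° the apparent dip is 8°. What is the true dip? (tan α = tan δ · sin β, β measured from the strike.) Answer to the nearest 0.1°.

The section is 30° from the strike.
tan(true dip) = tan 8° / sin 30° = 0.2811
true dip = arctan 0.2811 = 15.70°

15.7°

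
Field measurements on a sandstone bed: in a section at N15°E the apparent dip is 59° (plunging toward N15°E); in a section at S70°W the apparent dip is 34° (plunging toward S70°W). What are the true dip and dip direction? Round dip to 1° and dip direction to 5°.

Each apparent-dip line lies in the plane. As unit vectors (x east, y north, z up), v₁ plunges 59°→N15°E and v₂ plunges 34°→S70°W.
n = v₁ × v₂ = (-0.521, 0.742, 0.350) (taken with n_z > 0).
Dip δ = arctan(|n_h|/n_z) = arctan(0.907/0.350) = 68.9°.
Dip direction = azimuth of (n_x, n_y) = atan2(-0.521, 0.742) = 325°.

true dip 69°, dip direction 325°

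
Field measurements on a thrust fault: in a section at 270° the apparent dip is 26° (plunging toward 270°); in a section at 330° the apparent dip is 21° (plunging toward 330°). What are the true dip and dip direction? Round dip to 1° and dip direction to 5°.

Represent each trace as a vector plunging at its apparent dip toward its trend (east-north-up frame): v₁ = (-0.899, -0.000, -0.438), v₂ = (-0.467, 0.809, -0.358).
n = v₁ × v₂ = (-0.354, 0.117, 0.727) (taken with n_z > 0).
True dip = arccos(n_z / |n|) = arccos(0.8895) = 27.2°.
The horizontal component of n points toward azimuth atan2(n_x, n_y) = 288°, the dip direction.

true dip 27°, dip direction 290°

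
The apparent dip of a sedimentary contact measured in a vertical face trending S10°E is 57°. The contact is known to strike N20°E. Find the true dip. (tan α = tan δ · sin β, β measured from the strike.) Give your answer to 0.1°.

72.0°

β = acute angle between strike N20°E and section S10°E = 30°.
tan δ = tan α / sin β = tan 57° / sin 30° = 1.5399 / 0.5000 = 3.0797
δ = arctan(3.0797) = 72.01°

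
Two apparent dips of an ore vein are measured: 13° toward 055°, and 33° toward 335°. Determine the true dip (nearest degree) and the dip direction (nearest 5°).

true dip 33°, dip direction 345°

Each apparent-dip line lies in the plane. As unit vectors (x east, y north, z up), v₁ plunges 13°→055° and v₂ plunges 33°→335°.
n = v₁ × v₂ = (-0.133, 0.514, 0.805) (taken with n_z > 0).
True dip = arccos(n_z / |n|) = arccos(0.8345) = 33.4°.
The horizontal component of n points toward azimuth atan2(n_x, n_y) = 345°, the dip direction.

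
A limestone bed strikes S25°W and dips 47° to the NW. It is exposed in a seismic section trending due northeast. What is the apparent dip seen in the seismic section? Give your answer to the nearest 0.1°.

20.1°

The strike is S25°W and the section trends due northeast; the acute angle between them is β = 20°.
tan α = tan 47° × sin 20° = 1.0724 × 0.3420 = 0.3668
α = arctan(0.3668) = 20.14°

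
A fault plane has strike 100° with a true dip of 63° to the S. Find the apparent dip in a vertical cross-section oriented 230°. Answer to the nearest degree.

56°

The strike is 100° and the section trends 230°; the acute angle between them is β = 50°.
tan α = tan 63° × sin 50° = 1.9626 × 0.7660 = 1.5034
α = arctan(1.5034) = 56.37°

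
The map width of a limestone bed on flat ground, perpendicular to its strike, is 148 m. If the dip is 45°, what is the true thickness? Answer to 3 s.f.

True thickness t = w · sin(dip) = 148 × sin 45°
t = 148 × 0.7071 = 104.652 m

105 m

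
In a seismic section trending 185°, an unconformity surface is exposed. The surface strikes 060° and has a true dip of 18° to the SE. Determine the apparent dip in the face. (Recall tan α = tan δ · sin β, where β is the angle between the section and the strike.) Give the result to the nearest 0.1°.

The section lies 55° from the strike.
tan α = tan 18° × sin 55° = 0.3249 × 0.8192 = 0.2662
apparent dip = arctan 0.2662 = 14.90°

14.9°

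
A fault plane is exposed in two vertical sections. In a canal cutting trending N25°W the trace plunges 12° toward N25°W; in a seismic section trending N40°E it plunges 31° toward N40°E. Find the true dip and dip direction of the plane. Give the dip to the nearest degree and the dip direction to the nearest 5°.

true dip 31°, dip direction 045°

Represent each trace as a vector plunging at its apparent dip toward its trend (east-north-up frame): v₁ = (-0.413, 0.887, -0.208), v₂ = (0.551, 0.657, -0.515).
The plane normal is n = v₁ × v₂ ∝ (0.320, 0.327, 0.760).
Dip δ = arctan(|n_h|/n_z) = arctan(0.458/0.760) = 31.1°.
Dip direction = azimuth of (n_x, n_y) = atan2(0.320, 0.327) = 44°.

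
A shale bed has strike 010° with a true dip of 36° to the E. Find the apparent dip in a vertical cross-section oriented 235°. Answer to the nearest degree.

27°

The section lies 45° from the strike.
tan α = tan 36° × sin 45° = 0.7265 × 0.7071 = 0.5137
α = arctan(0.5137) = 27.19°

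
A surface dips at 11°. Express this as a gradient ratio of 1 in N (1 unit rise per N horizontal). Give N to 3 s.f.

1 : N means tan θ = 1/N, so N = 1/tan 11° = 1/0.1944

1 in 5.14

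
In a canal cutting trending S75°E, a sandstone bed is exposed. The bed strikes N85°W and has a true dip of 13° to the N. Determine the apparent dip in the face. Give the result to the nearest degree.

Angle between strike (N85°W) and section (S75°E): β = 10°.
tan α = tan 13° × sin 10° = 0.2309 × 0.1736 = 0.0401
apparent dip = arctan 0.0401 = 2.30°

2°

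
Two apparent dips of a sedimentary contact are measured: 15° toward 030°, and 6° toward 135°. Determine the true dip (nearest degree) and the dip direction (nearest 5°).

true dip 18°, dip direction 065°

Represent each trace as a vector plunging at its apparent dip toward its trend (east-north-up frame): v₁ = (0.483, 0.837, -0.259), v₂ = (0.703, -0.703, -0.105).
The plane normal is n = v₁ × v₂ ∝ (0.269, 0.132, 0.928).
Dip δ = arctan(|n_h|/n_z) = arctan(0.300/0.928) = 17.9°.
Dip direction = azimuth of (n_x, n_y) = atan2(0.269, 0.132) = 64°.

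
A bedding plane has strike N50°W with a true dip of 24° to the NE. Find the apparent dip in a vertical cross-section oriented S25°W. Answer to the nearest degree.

23°

Angle between strike (N50°W) and section (S25°W): β = 75°.
tan(apparent dip) = tan 24° · sin 75° = 0.4301
α = arctan(0.4301) = 23.27°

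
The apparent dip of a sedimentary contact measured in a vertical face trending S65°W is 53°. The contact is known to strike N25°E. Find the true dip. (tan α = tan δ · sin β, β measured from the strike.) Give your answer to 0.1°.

β = acute angle between strike N25°E and section S65°W = 40°.
tan δ = tan α / sin β = tan 53° / sin 40° = 1.3270 / 0.6428 = 2.0645
true dip = arctan 2.0645 = 64.16°

64.2°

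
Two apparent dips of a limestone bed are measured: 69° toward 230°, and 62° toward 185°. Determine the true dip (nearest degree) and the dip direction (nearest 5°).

true dip 69°, dip direction 230°

Each apparent-dip line lies in the plane. As unit vectors (x east, y north, z up), v₁ plunges 69°→230° and v₂ plunges 62°→185°.
The plane normal is n = v₁ × v₂ ∝ (-0.233, -0.204, 0.119).
True dip = arccos(n_z / |n|) = arccos(0.3583) = 69.0°.
Dip direction = azimuth of (n_x, n_y) = atan2(-0.233, -0.204) = 229°.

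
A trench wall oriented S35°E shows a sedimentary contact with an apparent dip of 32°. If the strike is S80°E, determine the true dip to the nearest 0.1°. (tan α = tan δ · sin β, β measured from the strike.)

The section is 45° from the strike.
tan δ = tan α / sin β = tan 32° / sin 45° = 0.6249 / 0.7071 = 0.8837
true dip = arctan 0.8837 = 41.47°

41.5°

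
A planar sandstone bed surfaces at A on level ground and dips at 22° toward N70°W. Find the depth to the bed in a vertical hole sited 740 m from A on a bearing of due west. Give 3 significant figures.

281 m

The hole lies 20° from the dip direction, so the down-dip offset is 740 × cos 20° = 695.37 m.
Depth = down-dip offset × tan(dip) = 695.37 × tan 22° = 695.37 × 0.4040
Depth = 280.95 m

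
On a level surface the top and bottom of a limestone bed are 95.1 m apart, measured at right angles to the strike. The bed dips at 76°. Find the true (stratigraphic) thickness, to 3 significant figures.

True thickness t = w · sin(dip) = 95.1 × sin 76°
t = 95.1 × 0.9703 = 92.275 m

92.3 m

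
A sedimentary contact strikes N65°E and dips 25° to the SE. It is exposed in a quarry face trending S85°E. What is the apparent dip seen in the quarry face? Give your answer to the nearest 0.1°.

13.1°

The strike is N65°E and the section trends S85°E; the acute angle between them is β = 30°.
tan(apparent dip) = tan 25° · sin 30° = 0.2332
apparent dip = arctan 0.2332 = 13.12°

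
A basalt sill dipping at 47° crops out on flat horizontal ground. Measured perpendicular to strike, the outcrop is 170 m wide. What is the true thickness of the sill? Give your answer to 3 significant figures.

124 m

True thickness t = w · sin(dip) = 170 × sin 47°
t = 170 × 0.7314 = 124.330 m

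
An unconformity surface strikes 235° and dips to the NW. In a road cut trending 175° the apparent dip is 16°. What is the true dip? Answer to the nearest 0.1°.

β = acute angle between strike 235° and section 175° = 60°.
tan δ = tan α / sin β = tan 16° / sin 60° = 0.2867 / 0.8660 = 0.3311
true dip = arctan 0.3311 = 18.32°

18.3°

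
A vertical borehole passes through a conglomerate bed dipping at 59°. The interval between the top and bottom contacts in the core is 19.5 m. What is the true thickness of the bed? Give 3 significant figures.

True thickness t = h · cos(dip) = 19.5 × cos 59°
t = 19.5 × 0.5150 = 10.043 m

10.0 m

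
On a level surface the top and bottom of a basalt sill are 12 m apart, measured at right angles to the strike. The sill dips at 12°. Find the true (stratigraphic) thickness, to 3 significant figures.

2.49 m

True thickness t = w · sin(dip) = 12 × sin 12°
t = 12 × 0.2079 = 2.495 m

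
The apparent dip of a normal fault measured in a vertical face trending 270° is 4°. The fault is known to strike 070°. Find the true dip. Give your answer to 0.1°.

11.6°

The section is 20° from the strike.
tan δ = tan α / sin β = tan 4° / sin 20° = 0.0699 / 0.3420 = 0.2045
true dip = arctan 0.2045 = 11.56°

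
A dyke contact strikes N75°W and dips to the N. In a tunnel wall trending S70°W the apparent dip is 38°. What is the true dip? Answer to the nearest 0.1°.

53.7°

The section is 35° from the strike.
tan δ = tan α / sin β = tan 38° / sin 35° = 0.7813 / 0.5736 = 1.3621
δ = arctan(1.3621) = 53.72°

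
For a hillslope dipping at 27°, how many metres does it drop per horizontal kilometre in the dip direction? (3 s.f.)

510 m

drop per km = 1000 × tan 27° = 1000 × 0.5095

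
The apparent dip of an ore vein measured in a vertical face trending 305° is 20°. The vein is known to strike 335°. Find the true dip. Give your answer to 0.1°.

36.1°

β = acute angle between strike 335° and section 305° = 30°.
tan δ = tan α / sin β = tan 20° / sin 30° = 0.3640 / 0.5000 = 0.7279
δ = arctan(0.7279) = 36.05°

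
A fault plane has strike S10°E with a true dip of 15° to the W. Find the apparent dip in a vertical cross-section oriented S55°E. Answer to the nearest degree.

11°

Angle between strike (S10°E) and section (S55°E): β = 45°.
tan α = tan 15° × sin 45° = 0.2679 × 0.7071 = 0.1895
α = arctan(0.1895) = 10.73°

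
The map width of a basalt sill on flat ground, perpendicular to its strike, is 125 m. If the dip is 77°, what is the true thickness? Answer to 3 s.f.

True thickness t = w · sin(dip) = 125 × sin 77°
t = 125 × 0.9744 = 121.796 m

122 m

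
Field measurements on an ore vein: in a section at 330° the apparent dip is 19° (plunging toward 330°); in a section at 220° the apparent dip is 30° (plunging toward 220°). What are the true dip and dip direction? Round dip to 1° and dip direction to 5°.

The two traces are lines in the plane: v₁ = (sin 330°·cos 19°, cos 330°·cos 19°, −sin 19°), v₂ = (sin 220°·cos 30°, cos 220°·cos 30°, −sin 30°).
The plane normal is n = v₁ × v₂ ∝ (-0.625, -0.055, 0.769).
Dip δ = arctan(|n_h|/n_z) = arctan(0.628/0.769) = 39.2°.
The horizontal component of n points toward azimuth atan2(n_x, n_y) = 265°, the dip direction.

true dip 39°, dip direction 265°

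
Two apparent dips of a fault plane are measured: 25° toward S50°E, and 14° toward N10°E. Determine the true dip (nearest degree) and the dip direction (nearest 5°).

Represent each trace as a vector plunging at its apparent dip toward its trend (east-north-up frame): v₁ = (0.694, -0.583, -0.423), v₂ = (0.168, 0.956, -0.242).
n = v₁ × v₂ = (0.545, 0.097, 0.762) (taken with n_z > 0).
Dip δ = arctan(|n_h|/n_z) = arctan(0.553/0.762) = 36.0°.
The horizontal component of n points toward azimuth atan2(n_x, n_y) = 80°, the dip direction.

true dip 36°, dip direction 080°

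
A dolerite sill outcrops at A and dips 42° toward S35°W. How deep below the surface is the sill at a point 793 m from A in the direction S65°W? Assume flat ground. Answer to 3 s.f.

618 m

The hole lies 30° from the dip direction, so the down-dip offset is 793 × cos 30° = 686.76 m.
Depth = down-dip offset × tan(dip) = 686.76 × tan 42° = 686.76 × 0.9004
Depth = 618.36 m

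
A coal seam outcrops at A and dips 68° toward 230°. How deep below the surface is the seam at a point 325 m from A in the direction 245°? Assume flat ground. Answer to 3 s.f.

777 m

The hole lies 15° from the dip direction, so the down-dip offset is 325 × cos 15° = 313.93 m.
Depth = down-dip offset × tan(dip) = 313.93 × tan 68° = 313.93 × 2.4751
Depth = 776.99 m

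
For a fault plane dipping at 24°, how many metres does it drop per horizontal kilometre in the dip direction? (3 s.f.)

drop per km = 1000 × tan 24° = 1000 × 0.4452

445 m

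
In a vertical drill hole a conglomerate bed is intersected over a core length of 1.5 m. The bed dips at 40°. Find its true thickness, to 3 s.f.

1.15 m

True thickness t = h · cos(dip) = 1.5 × cos 40°
t = 1.5 × 0.7660 = 1.149 m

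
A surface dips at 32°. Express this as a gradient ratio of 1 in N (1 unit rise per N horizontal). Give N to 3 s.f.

1 : N means tan θ = 1/N, so N = 1/tan 32° = 1/0.6249

1 in 1.60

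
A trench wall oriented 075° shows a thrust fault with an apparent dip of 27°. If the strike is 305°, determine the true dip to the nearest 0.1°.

33.6°

β = acute angle between strike 305° and section 075° = 50°.
tan δ = tan α / sin β = tan 27° / sin 50° = 0.5095 / 0.7660 = 0.6651
δ = arctan(0.6651) = 33.63°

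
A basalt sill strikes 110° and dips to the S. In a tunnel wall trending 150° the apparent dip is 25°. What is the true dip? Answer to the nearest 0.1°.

36.0°

The section is 40° from the strike.
tan(true dip) = tan 25° / sin 40° = 0.7254
true dip = arctan 0.7254 = 35.96°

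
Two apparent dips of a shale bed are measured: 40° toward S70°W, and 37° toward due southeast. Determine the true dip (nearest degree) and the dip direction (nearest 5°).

The two traces are lines in the plane: v₁ = (sin 250°·cos 40°, cos 250°·cos 40°, −sin 40°), v₂ = (sin 135°·cos 37°, cos 135°·cos 37°, −sin 37°).
The plane normal is n = v₁ × v₂ ∝ (-0.205, -0.796, 0.554).
Dip δ = arctan(|n_h|/n_z) = arctan(0.822/0.554) = 56.0°.
Dip direction = atan2(-0.205, -0.796) = 194° (azimuth of n's horizontal projection).

true dip 56°, dip direction 195°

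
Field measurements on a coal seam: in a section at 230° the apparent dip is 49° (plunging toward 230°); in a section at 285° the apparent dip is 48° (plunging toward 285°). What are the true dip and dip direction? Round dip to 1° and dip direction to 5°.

Represent each trace as a vector plunging at its apparent dip toward its trend (east-north-up frame): v₁ = (-0.503, -0.422, -0.755), v₂ = (-0.646, 0.173, -0.743).
n = v₁ × v₂ = (-0.444, -0.114, 0.360) (taken with n_z > 0).
Dip δ = arctan(|n_h|/n_z) = arctan(0.459/0.360) = 51.9°.
The horizontal component of n points toward azimuth atan2(n_x, n_y) = 256°, the dip direction.

true dip 52°, dip direction 255°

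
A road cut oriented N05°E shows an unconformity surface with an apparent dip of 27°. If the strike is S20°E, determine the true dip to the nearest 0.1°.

The section is 25° from the strike.
tan δ = tan α / sin β = tan 27° / sin 25° = 0.5095 / 0.4226 = 1.2056
δ = arctan(1.2056) = 50.33°

50.3°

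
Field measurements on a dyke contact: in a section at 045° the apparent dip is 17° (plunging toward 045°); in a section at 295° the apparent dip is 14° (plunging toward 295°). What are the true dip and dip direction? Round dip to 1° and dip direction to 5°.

true dip 26°, dip direction 355°

Represent each trace as a vector plunging at its apparent dip toward its trend (east-north-up frame): v₁ = (0.676, 0.676, -0.292), v₂ = (-0.879, 0.410, -0.242).
The plane normal is n = v₁ × v₂ ∝ (-0.044, 0.421, 0.872).
tan δ = √(n_x²+n_y²)/n_z = 0.423/0.872, so δ = 25.9°.
Dip direction = azimuth of (n_x, n_y) = atan2(-0.044, 0.421) = 354°.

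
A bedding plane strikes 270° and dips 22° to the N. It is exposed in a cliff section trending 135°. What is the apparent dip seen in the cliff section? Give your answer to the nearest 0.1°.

The strike is 270° and the section trends 135°; the acute angle between them is β = 45°.
tan α = tan 22° × sin 45° = 0.4040 × 0.7071 = 0.2857
apparent dip = arctan 0.2857 = 15.94°

15.9°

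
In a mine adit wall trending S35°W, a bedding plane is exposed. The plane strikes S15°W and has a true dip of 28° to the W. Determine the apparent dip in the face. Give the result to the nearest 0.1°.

The section lies 20° from the strike.
tan α = tan 28° × sin 20° = 0.5317 × 0.3420 = 0.1819
α = arctan(0.1819) = 10.31°

10.3°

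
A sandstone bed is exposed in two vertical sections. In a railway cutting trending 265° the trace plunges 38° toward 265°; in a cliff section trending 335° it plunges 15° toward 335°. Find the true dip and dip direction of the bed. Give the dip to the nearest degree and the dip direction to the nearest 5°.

The two traces are lines in the plane: v₁ = (sin 265°·cos 38°, cos 265°·cos 38°, −sin 38°), v₂ = (sin 335°·cos 15°, cos 335°·cos 15°, −sin 15°).
n = v₁ × v₂ = (-0.557, -0.048, 0.715) (taken with n_z > 0).
Dip δ = arctan(|n_h|/n_z) = arctan(0.559/0.715) = 38.0°.
The horizontal component of n points toward azimuth atan2(n_x, n_y) = 265°, the dip direction.

true dip 38°, dip direction 265°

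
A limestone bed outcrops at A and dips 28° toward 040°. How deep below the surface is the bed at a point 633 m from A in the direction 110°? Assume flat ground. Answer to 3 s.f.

The hole lies 70° from the dip direction, so the down-dip offset is 633 × cos 70° = 216.50 m.
Depth = down-dip offset × tan(dip) = 216.50 × tan 28° = 216.50 × 0.5317
Depth = 115.11 m

115 m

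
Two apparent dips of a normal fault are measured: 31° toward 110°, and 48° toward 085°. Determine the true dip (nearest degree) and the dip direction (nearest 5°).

The two traces are lines in the plane: v₁ = (sin 110°·cos 31°, cos 110°·cos 31°, −sin 31°), v₂ = (sin 85°·cos 48°, cos 85°·cos 48°, −sin 48°).
n = v₁ × v₂ = (0.248, 0.255, 0.242) (taken with n_z > 0).
Dip δ = arctan(|n_h|/n_z) = arctan(0.356/0.242) = 55.7°.
Dip direction = azimuth of (n_x, n_y) = atan2(0.248, 0.255) = 44°.

true dip 56°, dip direction 045°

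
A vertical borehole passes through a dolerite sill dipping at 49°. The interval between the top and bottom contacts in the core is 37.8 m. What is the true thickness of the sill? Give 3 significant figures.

True thickness t = h · cos(dip) = 37.8 × cos 49°
t = 37.8 × 0.6561 = 24.799 m

24.8 m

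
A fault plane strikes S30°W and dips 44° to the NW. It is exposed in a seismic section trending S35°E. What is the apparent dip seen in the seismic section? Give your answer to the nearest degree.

41°

Angle between strike (S30°W) and section (S35°E): β = 65°.
tan α = tan 44° × sin 65° = 0.9657 × 0.9063 = 0.8752
apparent dip = arctan 0.8752 = 41.19°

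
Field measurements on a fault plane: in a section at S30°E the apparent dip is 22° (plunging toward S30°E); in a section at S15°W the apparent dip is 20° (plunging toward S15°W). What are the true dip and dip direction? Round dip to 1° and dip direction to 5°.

Each apparent-dip line lies in the plane. As unit vectors (x east, y north, z up), v₁ plunges 22°→S30°E and v₂ plunges 20°→S15°W.
The plane normal is n = v₁ × v₂ ∝ (0.065, -0.250, 0.616).
tan δ = √(n_x²+n_y²)/n_z = 0.258/0.616, so δ = 22.7°.
Dip direction = azimuth of (n_x, n_y) = atan2(0.065, -0.250) = 165°.

true dip 23°, dip direction 165°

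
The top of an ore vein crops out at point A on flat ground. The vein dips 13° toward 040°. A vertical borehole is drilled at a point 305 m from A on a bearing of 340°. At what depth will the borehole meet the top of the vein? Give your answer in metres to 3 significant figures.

35.2 m

The hole lies 60° from the dip direction, so the down-dip offset is 305 × cos 60° = 152.50 m.
Depth = down-dip offset × tan(dip) = 152.50 × tan 13° = 152.50 × 0.2309
Depth = 35.21 m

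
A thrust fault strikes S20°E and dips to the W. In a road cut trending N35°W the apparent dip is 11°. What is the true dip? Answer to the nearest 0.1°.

β = acute angle between strike S20°E and section N35°W = 15°.
tan δ = tan α / sin β = tan 11° / sin 15° = 0.1944 / 0.2588 = 0.7510
true dip = arctan 0.7510 = 36.91°

36.9°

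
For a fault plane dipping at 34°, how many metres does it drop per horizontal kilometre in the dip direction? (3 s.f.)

675 m

drop per km = 1000 × tan 34° = 1000 × 0.6745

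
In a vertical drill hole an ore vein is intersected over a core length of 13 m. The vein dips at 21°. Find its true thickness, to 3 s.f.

12.1 m

True thickness t = h · cos(dip) = 13 × cos 21°
t = 13 × 0.9336 = 12.137 m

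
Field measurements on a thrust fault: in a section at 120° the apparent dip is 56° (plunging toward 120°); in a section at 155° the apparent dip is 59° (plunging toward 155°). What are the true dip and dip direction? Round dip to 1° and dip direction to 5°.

true dip 59°, dip direction 150°

Each apparent-dip line lies in the plane. As unit vectors (x east, y north, z up), v₁ plunges 56°→120° and v₂ plunges 59°→155°.
The plane normal is n = v₁ × v₂ ∝ (0.147, -0.235, 0.165).
tan δ = √(n_x²+n_y²)/n_z = 0.277/0.165, so δ = 59.2°.
Dip direction = azimuth of (n_x, n_y) = atan2(0.147, -0.235) = 148°.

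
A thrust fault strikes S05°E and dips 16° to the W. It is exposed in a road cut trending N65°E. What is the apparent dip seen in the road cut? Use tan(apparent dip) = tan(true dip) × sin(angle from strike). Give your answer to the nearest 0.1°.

15.1°

The strike is S05°E and the section trends N65°E; the acute angle between them is β = 70°.
tan(apparent dip) = tan 16° · sin 70° = 0.2695
α = arctan(0.2695) = 15.08°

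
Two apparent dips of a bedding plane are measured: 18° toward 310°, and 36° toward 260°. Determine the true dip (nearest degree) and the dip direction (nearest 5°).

true dip 37°, dip direction 245°

Each apparent-dip line lies in the plane. As unit vectors (x east, y north, z up), v₁ plunges 18°→310° and v₂ plunges 36°→260°.
The plane normal is n = v₁ × v₂ ∝ (-0.403, -0.182, 0.589).
tan δ = √(n_x²+n_y²)/n_z = 0.442/0.589, so δ = 36.9°.
The horizontal component of n points toward azimuth atan2(n_x, n_y) = 246°, the dip direction.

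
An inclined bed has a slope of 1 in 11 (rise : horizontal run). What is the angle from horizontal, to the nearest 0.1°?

5.2°

tan θ = 1/11 = 0.0909
θ = arctan(0.0909) = 5.19°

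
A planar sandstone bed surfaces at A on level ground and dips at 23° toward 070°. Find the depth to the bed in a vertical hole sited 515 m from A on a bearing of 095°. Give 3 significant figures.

The hole lies 25° from the dip direction, so the down-dip offset is 515 × cos 25° = 466.75 m.
Depth = down-dip offset × tan(dip) = 466.75 × tan 23° = 466.75 × 0.4245
Depth = 198.12 m

198 m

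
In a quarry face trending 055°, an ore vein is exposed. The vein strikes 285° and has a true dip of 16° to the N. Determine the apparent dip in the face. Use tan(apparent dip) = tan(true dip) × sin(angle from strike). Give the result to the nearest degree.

The strike is 285° and the section trends 055°; the acute angle between them is β = 50°.
tan α = tan 16° × sin 50° = 0.2867 × 0.7660 = 0.2197
apparent dip = arctan 0.2197 = 12.39°

12°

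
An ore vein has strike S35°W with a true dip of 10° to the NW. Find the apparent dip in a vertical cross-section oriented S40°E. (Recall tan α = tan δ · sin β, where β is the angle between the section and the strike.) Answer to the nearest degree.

The section lies 75° from the strike.
tan(apparent dip) = tan 10° · sin 75° = 0.1703
α = arctan(0.1703) = 9.67°

10°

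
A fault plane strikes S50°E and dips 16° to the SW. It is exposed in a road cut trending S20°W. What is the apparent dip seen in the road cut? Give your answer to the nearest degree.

Angle between strike (S50°E) and section (S20°W): β = 70°.
tan(apparent dip) = tan 16° · sin 70° = 0.2695
α = arctan(0.2695) = 15.08°

15°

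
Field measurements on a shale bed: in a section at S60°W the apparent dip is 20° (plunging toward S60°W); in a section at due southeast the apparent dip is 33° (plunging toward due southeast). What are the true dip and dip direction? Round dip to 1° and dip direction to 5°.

The two traces are lines in the plane: v₁ = (sin 240°·cos 20°, cos 240°·cos 20°, −sin 20°), v₂ = (sin 135°·cos 33°, cos 135°·cos 33°, −sin 33°).
n = v₁ × v₂ = (0.053, -0.646, 0.761) (taken with n_z > 0).
tan δ = √(n_x²+n_y²)/n_z = 0.648/0.761, so δ = 40.4°.
Dip direction = azimuth of (n_x, n_y) = atan2(0.053, -0.646) = 175°.

true dip 40°, dip direction 175°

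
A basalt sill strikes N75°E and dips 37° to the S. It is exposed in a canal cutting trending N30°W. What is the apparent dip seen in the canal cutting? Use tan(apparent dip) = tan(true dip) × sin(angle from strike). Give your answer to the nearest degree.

The section lies 75° from the strike.
tan(apparent dip) = tan 37° · sin 75° = 0.7279
apparent dip = arctan 0.7279 = 36.05°

36°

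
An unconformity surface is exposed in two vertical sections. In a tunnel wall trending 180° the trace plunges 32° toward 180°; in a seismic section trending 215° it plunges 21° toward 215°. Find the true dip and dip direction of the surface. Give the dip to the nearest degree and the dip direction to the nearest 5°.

true dip 34°, dip direction 160°

The two traces are lines in the plane: v₁ = (sin 180°·cos 32°, cos 180°·cos 32°, −sin 32°), v₂ = (sin 215°·cos 21°, cos 215°·cos 21°, −sin 21°).
The plane normal is n = v₁ × v₂ ∝ (0.101, -0.284, 0.454).
True dip = arccos(n_z / |n|) = arccos(0.8333) = 33.6°.
Dip direction = atan2(0.101, -0.284) = 160° (azimuth of n's horizontal projection).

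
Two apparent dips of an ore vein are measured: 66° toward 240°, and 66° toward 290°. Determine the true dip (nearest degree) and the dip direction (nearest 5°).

Represent each trace as a vector plunging at its apparent dip toward its trend (east-north-up frame): v₁ = (-0.352, -0.203, -0.914), v₂ = (-0.382, 0.139, -0.914).
n = v₁ × v₂ = (-0.313, -0.027, 0.127) (taken with n_z > 0).
True dip = arccos(n_z / |n|) = arccos(0.3742) = 68.0°.
The horizontal component of n points toward azimuth atan2(n_x, n_y) = 265°, the dip direction.

true dip 68°, dip direction 265°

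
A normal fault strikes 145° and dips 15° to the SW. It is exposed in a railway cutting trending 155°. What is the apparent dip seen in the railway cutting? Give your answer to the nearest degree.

The section lies 10° from the strike.
tan(apparent dip) = tan 15° · sin 10° = 0.0465
apparent dip = arctan 0.0465 = 2.66°

3°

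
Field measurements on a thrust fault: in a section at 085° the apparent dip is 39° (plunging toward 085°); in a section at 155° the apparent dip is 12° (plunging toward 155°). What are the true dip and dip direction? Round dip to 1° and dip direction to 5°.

true dip 39°, dip direction 080°

Each apparent-dip line lies in the plane. As unit vectors (x east, y north, z up), v₁ plunges 39°→085° and v₂ plunges 12°→155°.
The plane normal is n = v₁ × v₂ ∝ (0.572, 0.099, 0.714).
tan δ = √(n_x²+n_y²)/n_z = 0.581/0.714, so δ = 39.1°.
Dip direction = atan2(0.572, 0.099) = 80° (azimuth of n's horizontal projection).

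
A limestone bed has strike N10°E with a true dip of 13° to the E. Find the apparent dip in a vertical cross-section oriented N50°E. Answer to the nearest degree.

8°

The strike is N10°E and the section trends N50°E; the acute angle between them is β = 40°.
tan α = tan 13° × sin 40° = 0.2309 × 0.6428 = 0.1484
apparent dip = arctan 0.1484 = 8.44°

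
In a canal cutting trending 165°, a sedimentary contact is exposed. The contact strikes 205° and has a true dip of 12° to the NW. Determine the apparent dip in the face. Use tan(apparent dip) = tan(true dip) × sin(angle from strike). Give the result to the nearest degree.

8°

The section lies 40° from the strike.
tan α = tan 12° × sin 40° = 0.2126 × 0.6428 = 0.1366
α = arctan(0.1366) = 7.78°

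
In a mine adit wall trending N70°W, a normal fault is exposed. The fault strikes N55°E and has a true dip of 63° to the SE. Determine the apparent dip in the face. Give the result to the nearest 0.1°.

The strike is N55°E and the section trends N70°W; the acute angle between them is β = 55°.
tan(apparent dip) = tan 63° · sin 55° = 1.6077
α = arctan(1.6077) = 58.12°

58.1°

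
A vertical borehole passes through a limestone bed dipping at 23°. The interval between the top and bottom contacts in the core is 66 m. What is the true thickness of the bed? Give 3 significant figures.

True thickness t = h · cos(dip) = 66 × cos 23°
t = 66 × 0.9205 = 60.753 m

60.8 m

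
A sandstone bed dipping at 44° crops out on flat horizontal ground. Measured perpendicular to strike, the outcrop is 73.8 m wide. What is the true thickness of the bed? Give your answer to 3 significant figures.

True thickness t = w · sin(dip) = 73.8 × sin 44°
t = 73.8 × 0.6947 = 51.266 m

51.3 m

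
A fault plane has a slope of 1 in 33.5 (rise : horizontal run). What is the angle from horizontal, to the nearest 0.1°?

1.7°

tan θ = 1/33.5 = 0.0299
θ = arctan(0.0299) = 1.71°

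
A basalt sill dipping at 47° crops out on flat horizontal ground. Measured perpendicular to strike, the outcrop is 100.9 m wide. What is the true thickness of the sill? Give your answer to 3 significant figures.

True thickness t = w · sin(dip) = 100.9 × sin 47°
t = 100.9 × 0.7314 = 73.794 m

73.8 m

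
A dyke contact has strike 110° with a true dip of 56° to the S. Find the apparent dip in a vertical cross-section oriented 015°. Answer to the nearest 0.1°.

Angle between strike (110°) and section (015°): β = 85°.
tan(apparent dip) = tan 56° · sin 85° = 1.4769
α = arctan(1.4769) = 55.90°

55.9°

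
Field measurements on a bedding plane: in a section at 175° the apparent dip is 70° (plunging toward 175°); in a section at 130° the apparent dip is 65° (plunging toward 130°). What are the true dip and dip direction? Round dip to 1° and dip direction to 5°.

true dip 70°, dip direction 170°

The two traces are lines in the plane: v₁ = (sin 175°·cos 70°, cos 175°·cos 70°, −sin 70°), v₂ = (sin 130°·cos 65°, cos 130°·cos 65°, −sin 65°).
The plane normal is n = v₁ × v₂ ∝ (0.054, -0.277, 0.102).
Dip δ = arctan(|n_h|/n_z) = arctan(0.282/0.102) = 70.1°.
The horizontal component of n points toward azimuth atan2(n_x, n_y) = 169°, the dip direction.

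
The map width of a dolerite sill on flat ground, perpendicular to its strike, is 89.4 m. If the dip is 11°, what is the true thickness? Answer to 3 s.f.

True thickness t = w · sin(dip) = 89.4 × sin 11°
t = 89.4 × 0.1908 = 17.058 m

17.1 m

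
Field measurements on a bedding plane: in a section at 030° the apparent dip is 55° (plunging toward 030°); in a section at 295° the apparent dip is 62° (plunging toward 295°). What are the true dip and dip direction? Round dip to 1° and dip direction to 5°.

true dip 68°, dip direction 335°

Represent each trace as a vector plunging at its apparent dip toward its trend (east-north-up frame): v₁ = (0.287, 0.497, -0.819), v₂ = (-0.425, 0.198, -0.883).
n = v₁ × v₂ = (-0.276, 0.602, 0.268) (taken with n_z > 0).
tan δ = √(n_x²+n_y²)/n_z = 0.662/0.268, so δ = 67.9°.
Dip direction = azimuth of (n_x, n_y) = atan2(-0.276, 0.602) = 335°.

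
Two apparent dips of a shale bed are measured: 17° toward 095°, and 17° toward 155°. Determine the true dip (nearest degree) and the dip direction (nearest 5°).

true dip 19°, dip direction 125°

Represent each trace as a vector plunging at its apparent dip toward its trend (east-north-up frame): v₁ = (0.953, -0.083, -0.292), v₂ = (0.404, -0.867, -0.292).
n = v₁ × v₂ = (0.229, -0.160, 0.792) (taken with n_z > 0).
Dip δ = arctan(|n_h|/n_z) = arctan(0.280/0.792) = 19.4°.
Dip direction = azimuth of (n_x, n_y) = atan2(0.229, -0.160) = 125°.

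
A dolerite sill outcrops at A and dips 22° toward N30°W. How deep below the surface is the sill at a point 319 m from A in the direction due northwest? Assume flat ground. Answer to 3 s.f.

The hole lies 15° from the dip direction, so the down-dip offset is 319 × cos 15° = 308.13 m.
Depth = down-dip offset × tan(dip) = 308.13 × tan 22° = 308.13 × 0.4040
Depth = 124.49 m

124 m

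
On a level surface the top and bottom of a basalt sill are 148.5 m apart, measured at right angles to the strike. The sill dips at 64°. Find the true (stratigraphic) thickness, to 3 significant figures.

133 m

True thickness t = w · sin(dip) = 148.5 × sin 64°
t = 148.5 × 0.8988 = 133.471 m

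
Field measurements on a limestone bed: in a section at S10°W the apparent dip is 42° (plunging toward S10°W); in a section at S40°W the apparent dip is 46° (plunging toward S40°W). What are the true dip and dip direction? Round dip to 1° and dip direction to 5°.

true dip 46°, dip direction 220°

The two traces are lines in the plane: v₁ = (sin 190°·cos 42°, cos 190°·cos 42°, −sin 42°), v₂ = (sin 220°·cos 46°, cos 220°·cos 46°, −sin 46°).
n = v₁ × v₂ = (-0.170, -0.206, 0.258) (taken with n_z > 0).
Dip δ = arctan(|n_h|/n_z) = arctan(0.267/0.258) = 46.0°.
Dip direction = atan2(-0.170, -0.206) = 220° (azimuth of n's horizontal projection).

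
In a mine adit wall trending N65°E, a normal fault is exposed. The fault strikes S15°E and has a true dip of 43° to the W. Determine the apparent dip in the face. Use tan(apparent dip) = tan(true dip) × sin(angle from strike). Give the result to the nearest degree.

43°

The section lies 80° from the strike.
tan(apparent dip) = tan 43° · sin 80° = 0.9183
α = arctan(0.9183) = 42.56°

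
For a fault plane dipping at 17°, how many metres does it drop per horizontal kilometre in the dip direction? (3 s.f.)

drop per km = 1000 × tan 17° = 1000 × 0.3057

306 m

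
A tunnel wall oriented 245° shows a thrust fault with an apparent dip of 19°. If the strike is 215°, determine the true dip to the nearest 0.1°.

34.6°

The section is 30° from the strike.
tan(true dip) = tan 19° / sin 30° = 0.6887
δ = arctan(0.6887) = 34.55°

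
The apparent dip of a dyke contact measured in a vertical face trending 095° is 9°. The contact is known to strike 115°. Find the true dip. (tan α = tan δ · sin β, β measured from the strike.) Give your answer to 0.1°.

β = acute angle between strike 115° and section 095° = 20°.
tan δ = tan α / sin β = tan 9° / sin 20° = 0.1584 / 0.3420 = 0.4631
true dip = arctan 0.4631 = 24.85°

24.8°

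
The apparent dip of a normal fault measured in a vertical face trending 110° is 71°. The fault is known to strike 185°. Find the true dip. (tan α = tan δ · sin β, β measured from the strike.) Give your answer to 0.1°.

71.6°

β = acute angle between strike 185° and section 110° = 75°.
tan δ = tan α / sin β = tan 71° / sin 75° = 2.9042 / 0.9659 = 3.0067
true dip = arctan 3.0067 = 71.60°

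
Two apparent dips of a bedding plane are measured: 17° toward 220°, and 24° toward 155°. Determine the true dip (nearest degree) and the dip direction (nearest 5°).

true dip 25°, dip direction 170°

Each apparent-dip line lies in the plane. As unit vectors (x east, y north, z up), v₁ plunges 17°→220° and v₂ plunges 24°→155°.
The plane normal is n = v₁ × v₂ ∝ (0.056, -0.363, 0.792).
Dip δ = arctan(|n_h|/n_z) = arctan(0.367/0.792) = 24.9°.
Dip direction = atan2(0.056, -0.363) = 171° (azimuth of n's horizontal projection).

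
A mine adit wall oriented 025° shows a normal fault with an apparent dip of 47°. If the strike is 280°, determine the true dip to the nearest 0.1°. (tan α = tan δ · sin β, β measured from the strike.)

The section is 75° from the strike.
tan(true dip) = tan 47° / sin 75° = 1.1102
true dip = arctan 1.1102 = 47.99°

48.0°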